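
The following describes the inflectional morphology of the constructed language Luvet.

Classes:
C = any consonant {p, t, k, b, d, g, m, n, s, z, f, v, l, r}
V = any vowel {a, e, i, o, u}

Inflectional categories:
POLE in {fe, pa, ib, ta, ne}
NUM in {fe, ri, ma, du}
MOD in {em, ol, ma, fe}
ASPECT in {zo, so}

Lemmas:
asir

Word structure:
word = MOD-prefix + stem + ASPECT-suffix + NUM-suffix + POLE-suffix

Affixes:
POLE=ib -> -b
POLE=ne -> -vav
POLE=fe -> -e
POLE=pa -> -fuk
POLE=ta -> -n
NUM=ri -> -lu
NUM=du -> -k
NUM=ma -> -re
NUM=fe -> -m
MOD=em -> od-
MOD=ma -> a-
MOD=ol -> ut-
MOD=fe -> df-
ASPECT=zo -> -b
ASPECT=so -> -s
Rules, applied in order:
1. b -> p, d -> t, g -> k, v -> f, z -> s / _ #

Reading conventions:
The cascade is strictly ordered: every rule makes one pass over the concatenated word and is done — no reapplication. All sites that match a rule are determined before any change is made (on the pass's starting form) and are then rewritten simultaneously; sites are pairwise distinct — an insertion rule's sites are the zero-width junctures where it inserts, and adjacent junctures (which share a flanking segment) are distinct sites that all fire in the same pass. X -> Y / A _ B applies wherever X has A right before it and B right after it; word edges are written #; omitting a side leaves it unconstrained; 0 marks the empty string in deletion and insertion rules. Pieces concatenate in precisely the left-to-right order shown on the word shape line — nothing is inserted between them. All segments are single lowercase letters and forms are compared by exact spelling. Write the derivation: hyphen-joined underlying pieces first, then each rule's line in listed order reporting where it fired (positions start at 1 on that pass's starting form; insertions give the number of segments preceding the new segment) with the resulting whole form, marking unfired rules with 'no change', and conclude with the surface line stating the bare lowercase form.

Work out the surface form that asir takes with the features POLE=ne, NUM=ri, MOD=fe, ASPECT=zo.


underlying: df-asir-b-lu-vav
1. b -> p, d -> t, g -> k, v -> f, z -> s / _ #: fires at position(s) 12: dfasirbluvaf
surface: dfasirbluvaf


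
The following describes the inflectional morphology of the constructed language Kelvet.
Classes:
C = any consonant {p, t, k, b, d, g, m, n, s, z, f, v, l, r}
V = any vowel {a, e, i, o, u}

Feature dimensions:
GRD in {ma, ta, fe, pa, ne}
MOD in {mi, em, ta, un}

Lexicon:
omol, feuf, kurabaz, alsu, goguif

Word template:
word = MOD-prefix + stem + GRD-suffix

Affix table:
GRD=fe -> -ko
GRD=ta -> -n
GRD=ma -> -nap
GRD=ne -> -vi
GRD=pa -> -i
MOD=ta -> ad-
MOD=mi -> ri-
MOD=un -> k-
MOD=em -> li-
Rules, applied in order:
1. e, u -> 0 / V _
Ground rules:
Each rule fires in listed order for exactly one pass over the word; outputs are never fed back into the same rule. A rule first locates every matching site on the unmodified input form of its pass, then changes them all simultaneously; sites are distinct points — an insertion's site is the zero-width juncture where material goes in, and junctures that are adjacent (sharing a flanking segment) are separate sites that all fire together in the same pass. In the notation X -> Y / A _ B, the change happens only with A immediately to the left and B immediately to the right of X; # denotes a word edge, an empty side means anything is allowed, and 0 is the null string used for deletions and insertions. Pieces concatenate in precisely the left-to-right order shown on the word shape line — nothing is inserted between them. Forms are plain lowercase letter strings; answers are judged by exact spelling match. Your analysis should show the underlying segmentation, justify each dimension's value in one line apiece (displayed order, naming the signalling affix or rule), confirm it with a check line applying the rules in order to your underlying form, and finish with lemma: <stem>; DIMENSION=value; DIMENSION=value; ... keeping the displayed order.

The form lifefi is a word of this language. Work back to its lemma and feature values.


underlying: li-feuf-i
GRD=pa - signalled by the affix -i
MOD=em - signalled by the affix li-
check: lifeufi -> lifefi
lemma: feuf; GRD=pa; MOD=em


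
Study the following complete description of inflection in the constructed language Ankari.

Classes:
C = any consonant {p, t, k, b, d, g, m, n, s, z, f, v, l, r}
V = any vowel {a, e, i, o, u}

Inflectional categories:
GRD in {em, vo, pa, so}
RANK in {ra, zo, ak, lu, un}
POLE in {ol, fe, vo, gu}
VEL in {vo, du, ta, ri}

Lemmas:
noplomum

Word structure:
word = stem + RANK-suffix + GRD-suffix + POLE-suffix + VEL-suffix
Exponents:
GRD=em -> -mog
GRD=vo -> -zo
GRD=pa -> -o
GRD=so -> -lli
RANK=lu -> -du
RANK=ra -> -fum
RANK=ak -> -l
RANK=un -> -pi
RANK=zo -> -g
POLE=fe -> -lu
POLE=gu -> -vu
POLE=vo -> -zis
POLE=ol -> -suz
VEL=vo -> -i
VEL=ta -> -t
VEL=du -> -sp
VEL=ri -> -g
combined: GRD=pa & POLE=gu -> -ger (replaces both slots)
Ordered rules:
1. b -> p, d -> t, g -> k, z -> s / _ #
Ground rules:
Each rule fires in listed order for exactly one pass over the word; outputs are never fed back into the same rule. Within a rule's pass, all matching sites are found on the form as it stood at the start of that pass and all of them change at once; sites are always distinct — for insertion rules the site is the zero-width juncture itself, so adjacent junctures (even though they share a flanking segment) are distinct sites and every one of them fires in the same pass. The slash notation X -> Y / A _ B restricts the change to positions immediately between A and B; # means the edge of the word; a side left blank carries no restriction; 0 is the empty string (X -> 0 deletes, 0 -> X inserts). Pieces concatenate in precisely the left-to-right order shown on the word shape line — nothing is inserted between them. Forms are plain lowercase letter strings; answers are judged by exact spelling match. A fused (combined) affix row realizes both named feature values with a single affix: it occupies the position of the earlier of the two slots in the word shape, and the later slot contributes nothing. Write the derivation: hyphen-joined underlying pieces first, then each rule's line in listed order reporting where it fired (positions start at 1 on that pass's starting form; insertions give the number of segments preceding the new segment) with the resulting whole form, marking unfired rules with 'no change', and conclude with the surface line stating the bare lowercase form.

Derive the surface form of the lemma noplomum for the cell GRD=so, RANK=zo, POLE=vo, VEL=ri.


underlying: noplomum-g-lli-zis-g
1. b -> p, d -> t, g -> k, z -> s / _ #: fires at position(s) 16: noplomumgllizisk
surface: noplomumgllizisk


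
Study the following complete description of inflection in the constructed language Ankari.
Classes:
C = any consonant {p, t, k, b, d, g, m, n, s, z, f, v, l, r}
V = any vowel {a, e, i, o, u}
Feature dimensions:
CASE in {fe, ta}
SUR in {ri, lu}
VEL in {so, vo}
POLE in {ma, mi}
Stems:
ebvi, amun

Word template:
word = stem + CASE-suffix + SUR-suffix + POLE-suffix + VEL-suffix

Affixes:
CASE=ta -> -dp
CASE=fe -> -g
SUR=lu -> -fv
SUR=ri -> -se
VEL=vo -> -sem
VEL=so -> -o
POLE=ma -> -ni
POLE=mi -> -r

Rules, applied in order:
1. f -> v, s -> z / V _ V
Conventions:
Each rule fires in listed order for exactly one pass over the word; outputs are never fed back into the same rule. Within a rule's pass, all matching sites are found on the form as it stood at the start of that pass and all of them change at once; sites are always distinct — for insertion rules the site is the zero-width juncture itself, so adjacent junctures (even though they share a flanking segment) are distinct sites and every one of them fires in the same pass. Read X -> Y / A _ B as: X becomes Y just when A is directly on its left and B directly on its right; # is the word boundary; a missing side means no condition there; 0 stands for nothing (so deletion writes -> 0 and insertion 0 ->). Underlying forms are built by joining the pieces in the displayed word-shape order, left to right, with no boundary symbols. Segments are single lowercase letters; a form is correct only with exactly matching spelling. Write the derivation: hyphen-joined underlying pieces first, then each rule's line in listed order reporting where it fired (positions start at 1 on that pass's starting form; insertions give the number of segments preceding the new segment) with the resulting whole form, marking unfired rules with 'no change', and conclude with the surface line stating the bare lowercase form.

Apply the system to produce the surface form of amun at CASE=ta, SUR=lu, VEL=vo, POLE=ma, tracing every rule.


underlying: amun-dp-fv-ni-sem
1. f -> v, s -> z / V _ V: fires at position(s) 11: amundpfvnizem
surface: amundpfvnizem


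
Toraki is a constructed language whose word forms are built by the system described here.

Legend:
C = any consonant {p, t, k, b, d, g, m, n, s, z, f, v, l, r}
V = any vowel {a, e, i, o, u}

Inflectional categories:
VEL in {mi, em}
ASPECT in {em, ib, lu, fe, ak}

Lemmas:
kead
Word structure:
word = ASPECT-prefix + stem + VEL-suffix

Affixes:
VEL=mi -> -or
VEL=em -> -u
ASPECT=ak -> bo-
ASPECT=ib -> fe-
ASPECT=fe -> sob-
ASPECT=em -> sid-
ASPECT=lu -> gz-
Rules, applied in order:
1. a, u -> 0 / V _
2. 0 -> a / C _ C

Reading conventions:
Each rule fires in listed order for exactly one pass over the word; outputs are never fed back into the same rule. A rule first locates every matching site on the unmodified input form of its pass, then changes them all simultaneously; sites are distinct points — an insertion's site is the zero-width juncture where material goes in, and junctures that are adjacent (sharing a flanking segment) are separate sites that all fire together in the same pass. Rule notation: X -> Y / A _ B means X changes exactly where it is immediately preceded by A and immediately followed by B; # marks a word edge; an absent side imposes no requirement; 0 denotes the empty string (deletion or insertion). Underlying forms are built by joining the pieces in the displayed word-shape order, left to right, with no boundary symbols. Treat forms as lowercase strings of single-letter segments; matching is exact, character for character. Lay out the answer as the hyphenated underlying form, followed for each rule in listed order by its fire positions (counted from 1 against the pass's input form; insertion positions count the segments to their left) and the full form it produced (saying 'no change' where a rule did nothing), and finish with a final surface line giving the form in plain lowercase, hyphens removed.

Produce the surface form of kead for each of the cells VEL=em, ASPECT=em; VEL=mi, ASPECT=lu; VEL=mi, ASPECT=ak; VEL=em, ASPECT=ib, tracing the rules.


cell VEL=em, ASPECT=em:
underlying: sid-kead-u
1. a, u -> 0 / V _: fires at position(s) 6: sidkedu
2. 0 -> a / C _ C: inserts after position(s) 3: sidakedu
surface: sidakedu

cell VEL=mi, ASPECT=lu:
underlying: gz-kead-or
1. a, u -> 0 / V _: fires at position(s) 5: gzkedor
2. 0 -> a / C _ C: inserts after position(s) 1, 2: gazakedor
surface: gazakedor

cell VEL=mi, ASPECT=ak:
underlying: bo-kead-or
1. a, u -> 0 / V _: fires at position(s) 5: bokedor
2. 0 -> a / C _ C: no change
surface: bokedor

cell VEL=em, ASPECT=ib:
underlying: fe-kead-u
1. a, u -> 0 / V _: fires at position(s) 5: fekedu
2. 0 -> a / C _ C: no change
surface: fekedu


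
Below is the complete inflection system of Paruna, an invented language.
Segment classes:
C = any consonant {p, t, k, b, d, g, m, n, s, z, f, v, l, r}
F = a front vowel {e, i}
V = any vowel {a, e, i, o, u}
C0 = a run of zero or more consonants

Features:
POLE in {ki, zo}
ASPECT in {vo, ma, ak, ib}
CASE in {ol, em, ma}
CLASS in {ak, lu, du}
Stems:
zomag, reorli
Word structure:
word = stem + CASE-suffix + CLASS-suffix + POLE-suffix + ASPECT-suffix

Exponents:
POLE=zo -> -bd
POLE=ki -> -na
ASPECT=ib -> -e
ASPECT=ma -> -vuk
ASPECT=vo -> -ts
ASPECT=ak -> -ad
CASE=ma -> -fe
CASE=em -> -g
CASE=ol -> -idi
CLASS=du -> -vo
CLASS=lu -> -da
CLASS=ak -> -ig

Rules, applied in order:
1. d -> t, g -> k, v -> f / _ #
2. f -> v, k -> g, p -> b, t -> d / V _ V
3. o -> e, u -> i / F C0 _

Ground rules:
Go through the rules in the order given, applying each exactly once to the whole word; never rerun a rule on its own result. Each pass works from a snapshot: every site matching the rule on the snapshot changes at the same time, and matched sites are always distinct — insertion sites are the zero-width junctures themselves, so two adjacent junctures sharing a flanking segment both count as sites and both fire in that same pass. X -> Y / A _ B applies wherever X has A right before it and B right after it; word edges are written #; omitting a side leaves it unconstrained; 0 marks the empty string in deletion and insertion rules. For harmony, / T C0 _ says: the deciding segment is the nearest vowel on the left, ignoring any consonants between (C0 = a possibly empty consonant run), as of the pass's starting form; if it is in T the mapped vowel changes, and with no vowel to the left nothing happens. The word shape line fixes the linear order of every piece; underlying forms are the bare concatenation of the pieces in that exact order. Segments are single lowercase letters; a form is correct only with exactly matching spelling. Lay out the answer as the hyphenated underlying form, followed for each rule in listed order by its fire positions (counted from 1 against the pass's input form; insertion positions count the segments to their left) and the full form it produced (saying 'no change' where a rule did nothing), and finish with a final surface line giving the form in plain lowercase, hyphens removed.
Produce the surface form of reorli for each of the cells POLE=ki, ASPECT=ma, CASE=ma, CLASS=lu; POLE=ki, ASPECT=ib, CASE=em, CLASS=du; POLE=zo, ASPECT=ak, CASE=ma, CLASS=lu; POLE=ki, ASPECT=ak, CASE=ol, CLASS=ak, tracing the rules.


cell POLE=ki, ASPECT=ma, CASE=ma, CLASS=lu:
underlying: reorli-fe-da-na-vuk
1. d -> t, g -> k, v -> f / _ #: no change
2. f -> v, k -> g, p -> b, t -> d / V _ V: fires at position(s) 7: reorlivedanavuk
3. o -> e, u -> i / F C0 _: fires at position(s) 3: reerlivedanavuk
surface: reerlivedanavuk

cell POLE=ki, ASPECT=ib, CASE=em, CLASS=du:
underlying: reorli-g-vo-na-e
1. d -> t, g -> k, v -> f / _ #: no change
2. f -> v, k -> g, p -> b, t -> d / V _ V: no change
3. o -> e, u -> i / F C0 _: fires at position(s) 3, 9: reerligvenae
surface: reerligvenae

cell POLE=zo, ASPECT=ak, CASE=ma, CLASS=lu:
underlying: reorli-fe-da-bd-ad
1. d -> t, g -> k, v -> f / _ #: fires at position(s) 14: reorlifedabdat
2. f -> v, k -> g, p -> b, t -> d / V _ V: fires at position(s) 7: reorlivedabdat
3. o -> e, u -> i / F C0 _: fires at position(s) 3: reerlivedabdat
surface: reerlivedabdat

cell POLE=ki, ASPECT=ak, CASE=ol, CLASS=ak:
underlying: reorli-idi-ig-na-ad
1. d -> t, g -> k, v -> f / _ #: fires at position(s) 15: reorliidiignaat
2. f -> v, k -> g, p -> b, t -> d / V _ V: no change
3. o -> e, u -> i / F C0 _: fires at position(s) 3: reerliidiignaat
surface: reerliidiignaat


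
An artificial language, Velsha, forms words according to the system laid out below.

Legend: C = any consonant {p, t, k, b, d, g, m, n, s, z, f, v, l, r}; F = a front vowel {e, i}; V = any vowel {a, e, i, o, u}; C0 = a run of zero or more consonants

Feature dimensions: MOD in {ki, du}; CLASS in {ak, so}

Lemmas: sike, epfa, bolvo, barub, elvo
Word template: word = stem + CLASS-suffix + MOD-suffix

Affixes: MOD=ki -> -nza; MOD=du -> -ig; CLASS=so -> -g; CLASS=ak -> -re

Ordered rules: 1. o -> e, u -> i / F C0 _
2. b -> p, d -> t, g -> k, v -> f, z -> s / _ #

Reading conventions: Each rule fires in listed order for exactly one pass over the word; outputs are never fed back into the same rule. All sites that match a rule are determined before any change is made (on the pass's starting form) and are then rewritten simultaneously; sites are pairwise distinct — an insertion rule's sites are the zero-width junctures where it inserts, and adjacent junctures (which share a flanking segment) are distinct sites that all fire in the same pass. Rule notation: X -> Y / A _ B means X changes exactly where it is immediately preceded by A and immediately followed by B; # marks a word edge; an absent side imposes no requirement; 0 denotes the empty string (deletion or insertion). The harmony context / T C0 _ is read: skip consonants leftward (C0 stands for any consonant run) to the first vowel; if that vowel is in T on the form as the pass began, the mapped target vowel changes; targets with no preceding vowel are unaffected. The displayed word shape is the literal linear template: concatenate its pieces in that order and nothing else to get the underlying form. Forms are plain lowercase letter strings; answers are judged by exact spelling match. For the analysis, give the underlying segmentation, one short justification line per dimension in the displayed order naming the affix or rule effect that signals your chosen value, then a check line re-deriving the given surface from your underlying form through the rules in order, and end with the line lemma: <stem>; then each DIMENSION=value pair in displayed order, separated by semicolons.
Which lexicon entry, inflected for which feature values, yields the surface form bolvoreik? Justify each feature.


underlying: bolvo-re-ig
MOD=du - signalled by the affix -ig
CLASS=ak - signalled by the affix -re
check: bolvoreig -> bolvoreig -> bolvoreik
lemma: bolvo; MOD=du; CLASS=ak


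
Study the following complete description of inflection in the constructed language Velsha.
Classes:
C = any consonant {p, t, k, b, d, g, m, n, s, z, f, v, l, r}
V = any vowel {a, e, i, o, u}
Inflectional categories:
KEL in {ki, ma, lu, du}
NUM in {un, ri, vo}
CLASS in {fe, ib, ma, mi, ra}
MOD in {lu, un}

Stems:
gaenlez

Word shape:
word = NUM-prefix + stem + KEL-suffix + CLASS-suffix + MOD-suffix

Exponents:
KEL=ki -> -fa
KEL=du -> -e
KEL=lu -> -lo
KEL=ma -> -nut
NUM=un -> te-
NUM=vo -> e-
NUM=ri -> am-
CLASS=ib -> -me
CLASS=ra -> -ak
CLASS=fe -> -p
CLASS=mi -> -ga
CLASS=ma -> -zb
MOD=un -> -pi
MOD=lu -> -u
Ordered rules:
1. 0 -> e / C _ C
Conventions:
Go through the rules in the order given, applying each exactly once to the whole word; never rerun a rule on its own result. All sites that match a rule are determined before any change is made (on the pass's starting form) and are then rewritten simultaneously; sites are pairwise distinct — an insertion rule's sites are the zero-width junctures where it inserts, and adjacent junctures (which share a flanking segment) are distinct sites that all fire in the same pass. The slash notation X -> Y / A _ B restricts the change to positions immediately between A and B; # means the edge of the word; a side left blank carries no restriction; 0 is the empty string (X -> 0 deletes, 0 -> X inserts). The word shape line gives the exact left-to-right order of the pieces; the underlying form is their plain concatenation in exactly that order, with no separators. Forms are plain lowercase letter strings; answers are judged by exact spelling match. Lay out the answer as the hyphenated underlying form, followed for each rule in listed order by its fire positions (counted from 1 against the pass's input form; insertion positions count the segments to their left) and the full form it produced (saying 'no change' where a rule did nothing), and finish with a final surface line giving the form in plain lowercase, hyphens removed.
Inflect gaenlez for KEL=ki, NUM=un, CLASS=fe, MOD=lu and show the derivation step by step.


underlying: te-gaenlez-fa-p-u
1. 0 -> e / C _ C: inserts after position(s) 6, 9: tegaenelezefapu
surface: tegaenelezefapu


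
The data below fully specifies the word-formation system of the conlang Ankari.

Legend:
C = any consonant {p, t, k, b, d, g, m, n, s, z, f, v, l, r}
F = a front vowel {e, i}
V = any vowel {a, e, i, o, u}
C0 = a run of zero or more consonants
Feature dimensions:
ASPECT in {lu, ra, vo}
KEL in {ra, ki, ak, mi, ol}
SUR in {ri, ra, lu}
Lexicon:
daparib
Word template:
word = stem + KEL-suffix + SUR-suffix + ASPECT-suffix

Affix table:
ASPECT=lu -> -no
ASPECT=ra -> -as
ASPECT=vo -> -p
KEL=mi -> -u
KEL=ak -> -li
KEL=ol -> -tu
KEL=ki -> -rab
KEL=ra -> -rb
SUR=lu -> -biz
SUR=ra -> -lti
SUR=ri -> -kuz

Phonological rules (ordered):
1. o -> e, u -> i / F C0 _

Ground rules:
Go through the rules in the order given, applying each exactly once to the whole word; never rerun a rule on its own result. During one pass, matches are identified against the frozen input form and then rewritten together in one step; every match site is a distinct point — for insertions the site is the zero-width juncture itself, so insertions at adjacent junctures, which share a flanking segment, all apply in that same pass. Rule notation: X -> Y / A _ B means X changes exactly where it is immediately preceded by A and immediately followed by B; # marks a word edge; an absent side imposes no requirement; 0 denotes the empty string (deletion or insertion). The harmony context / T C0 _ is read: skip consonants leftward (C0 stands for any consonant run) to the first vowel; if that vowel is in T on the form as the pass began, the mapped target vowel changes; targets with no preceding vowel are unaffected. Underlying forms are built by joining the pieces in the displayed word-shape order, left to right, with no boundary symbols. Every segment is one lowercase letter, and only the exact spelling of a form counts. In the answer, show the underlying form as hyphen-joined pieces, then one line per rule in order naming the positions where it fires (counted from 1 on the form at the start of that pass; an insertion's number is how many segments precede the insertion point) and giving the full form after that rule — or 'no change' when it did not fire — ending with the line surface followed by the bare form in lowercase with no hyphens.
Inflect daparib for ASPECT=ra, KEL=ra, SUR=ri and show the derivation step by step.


underlying: daparib-rb-kuz-as
1. o -> e, u -> i / F C0 _: fires at position(s) 11: daparibrbkizas
surface: daparibrbkizas


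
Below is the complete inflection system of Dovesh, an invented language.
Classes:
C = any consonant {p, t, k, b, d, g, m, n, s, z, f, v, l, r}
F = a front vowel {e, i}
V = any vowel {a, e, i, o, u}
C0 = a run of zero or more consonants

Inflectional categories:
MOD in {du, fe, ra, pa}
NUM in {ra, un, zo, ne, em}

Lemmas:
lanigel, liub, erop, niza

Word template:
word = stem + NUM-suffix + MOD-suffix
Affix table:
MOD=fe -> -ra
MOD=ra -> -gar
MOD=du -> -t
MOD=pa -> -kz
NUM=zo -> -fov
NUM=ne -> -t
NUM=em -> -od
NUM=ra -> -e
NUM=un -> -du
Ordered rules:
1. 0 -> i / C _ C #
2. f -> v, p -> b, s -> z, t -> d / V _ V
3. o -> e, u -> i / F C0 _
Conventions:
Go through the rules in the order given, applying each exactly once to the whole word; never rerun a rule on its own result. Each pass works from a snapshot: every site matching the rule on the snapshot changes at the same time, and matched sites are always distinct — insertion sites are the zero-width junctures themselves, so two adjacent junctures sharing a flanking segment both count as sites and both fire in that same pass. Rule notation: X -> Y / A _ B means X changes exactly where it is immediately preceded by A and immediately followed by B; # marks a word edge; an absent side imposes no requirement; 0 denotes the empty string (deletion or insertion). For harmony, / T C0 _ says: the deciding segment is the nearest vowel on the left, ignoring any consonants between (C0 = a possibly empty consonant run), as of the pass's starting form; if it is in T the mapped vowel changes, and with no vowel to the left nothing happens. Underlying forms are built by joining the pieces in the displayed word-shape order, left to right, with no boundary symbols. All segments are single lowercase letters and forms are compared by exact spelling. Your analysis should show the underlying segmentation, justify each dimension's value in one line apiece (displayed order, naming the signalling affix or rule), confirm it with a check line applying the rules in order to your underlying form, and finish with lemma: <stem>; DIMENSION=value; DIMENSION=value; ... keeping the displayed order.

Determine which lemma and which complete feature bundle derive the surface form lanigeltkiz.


underlying: lanigel-t-kz
MOD=pa - signalled by the affix -kz
NUM=ne - signalled by the affix -t
check: lanigeltkz -> lanigeltkiz -> lanigeltkiz -> lanigeltkiz
lemma: lanigel; MOD=pa; NUM=ne


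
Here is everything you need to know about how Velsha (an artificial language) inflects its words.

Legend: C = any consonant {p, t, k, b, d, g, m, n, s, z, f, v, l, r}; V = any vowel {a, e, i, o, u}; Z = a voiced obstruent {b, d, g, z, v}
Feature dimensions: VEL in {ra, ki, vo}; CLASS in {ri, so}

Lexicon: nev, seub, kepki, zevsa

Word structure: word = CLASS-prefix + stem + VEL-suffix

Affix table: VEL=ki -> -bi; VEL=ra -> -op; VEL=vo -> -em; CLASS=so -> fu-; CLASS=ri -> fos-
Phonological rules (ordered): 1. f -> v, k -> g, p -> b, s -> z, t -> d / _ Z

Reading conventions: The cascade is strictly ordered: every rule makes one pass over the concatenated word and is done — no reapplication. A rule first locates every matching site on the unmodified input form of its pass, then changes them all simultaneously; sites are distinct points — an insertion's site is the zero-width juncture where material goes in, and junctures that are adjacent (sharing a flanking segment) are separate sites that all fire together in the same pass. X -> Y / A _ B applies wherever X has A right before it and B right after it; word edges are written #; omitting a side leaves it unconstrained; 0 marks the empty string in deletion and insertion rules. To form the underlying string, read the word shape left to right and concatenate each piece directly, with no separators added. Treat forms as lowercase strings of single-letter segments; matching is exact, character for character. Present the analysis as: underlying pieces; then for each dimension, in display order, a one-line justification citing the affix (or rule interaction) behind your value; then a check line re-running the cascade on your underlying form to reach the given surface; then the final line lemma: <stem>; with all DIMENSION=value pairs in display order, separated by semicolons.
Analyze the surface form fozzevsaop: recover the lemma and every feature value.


underlying: fos-zevsa-op
VEL=ra - signalled by the affix -op
CLASS=ri - signalled by the affix fos-
check: foszevsaop -> fozzevsaop
lemma: zevsa; VEL=ra; CLASS=ri


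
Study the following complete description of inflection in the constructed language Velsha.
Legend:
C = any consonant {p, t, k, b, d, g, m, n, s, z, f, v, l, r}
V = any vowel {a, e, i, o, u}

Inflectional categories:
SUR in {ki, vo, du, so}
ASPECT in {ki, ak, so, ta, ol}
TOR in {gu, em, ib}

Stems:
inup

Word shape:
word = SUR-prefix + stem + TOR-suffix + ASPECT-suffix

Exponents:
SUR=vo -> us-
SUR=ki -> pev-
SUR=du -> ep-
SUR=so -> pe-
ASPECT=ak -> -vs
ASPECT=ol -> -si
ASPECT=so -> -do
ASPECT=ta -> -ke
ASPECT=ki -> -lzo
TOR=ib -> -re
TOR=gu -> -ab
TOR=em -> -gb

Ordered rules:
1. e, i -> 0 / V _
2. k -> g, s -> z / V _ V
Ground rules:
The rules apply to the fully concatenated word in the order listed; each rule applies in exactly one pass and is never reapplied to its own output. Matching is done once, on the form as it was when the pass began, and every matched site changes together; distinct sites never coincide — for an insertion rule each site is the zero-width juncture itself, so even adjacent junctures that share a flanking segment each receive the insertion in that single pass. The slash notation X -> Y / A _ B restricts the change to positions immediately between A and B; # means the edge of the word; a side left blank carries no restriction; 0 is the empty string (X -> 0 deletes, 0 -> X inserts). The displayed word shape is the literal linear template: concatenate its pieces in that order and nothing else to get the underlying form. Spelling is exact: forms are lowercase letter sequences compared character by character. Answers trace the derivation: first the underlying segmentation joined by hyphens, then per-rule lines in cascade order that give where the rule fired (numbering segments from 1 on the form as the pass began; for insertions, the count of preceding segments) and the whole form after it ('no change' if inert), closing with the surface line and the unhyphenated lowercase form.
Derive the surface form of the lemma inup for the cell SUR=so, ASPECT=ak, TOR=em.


underlying: pe-inup-gb-vs
1. e, i -> 0 / V _: fires at position(s) 3: penupgbvs
2. k -> g, s -> z / V _ V: no change
surface: penupgbvs


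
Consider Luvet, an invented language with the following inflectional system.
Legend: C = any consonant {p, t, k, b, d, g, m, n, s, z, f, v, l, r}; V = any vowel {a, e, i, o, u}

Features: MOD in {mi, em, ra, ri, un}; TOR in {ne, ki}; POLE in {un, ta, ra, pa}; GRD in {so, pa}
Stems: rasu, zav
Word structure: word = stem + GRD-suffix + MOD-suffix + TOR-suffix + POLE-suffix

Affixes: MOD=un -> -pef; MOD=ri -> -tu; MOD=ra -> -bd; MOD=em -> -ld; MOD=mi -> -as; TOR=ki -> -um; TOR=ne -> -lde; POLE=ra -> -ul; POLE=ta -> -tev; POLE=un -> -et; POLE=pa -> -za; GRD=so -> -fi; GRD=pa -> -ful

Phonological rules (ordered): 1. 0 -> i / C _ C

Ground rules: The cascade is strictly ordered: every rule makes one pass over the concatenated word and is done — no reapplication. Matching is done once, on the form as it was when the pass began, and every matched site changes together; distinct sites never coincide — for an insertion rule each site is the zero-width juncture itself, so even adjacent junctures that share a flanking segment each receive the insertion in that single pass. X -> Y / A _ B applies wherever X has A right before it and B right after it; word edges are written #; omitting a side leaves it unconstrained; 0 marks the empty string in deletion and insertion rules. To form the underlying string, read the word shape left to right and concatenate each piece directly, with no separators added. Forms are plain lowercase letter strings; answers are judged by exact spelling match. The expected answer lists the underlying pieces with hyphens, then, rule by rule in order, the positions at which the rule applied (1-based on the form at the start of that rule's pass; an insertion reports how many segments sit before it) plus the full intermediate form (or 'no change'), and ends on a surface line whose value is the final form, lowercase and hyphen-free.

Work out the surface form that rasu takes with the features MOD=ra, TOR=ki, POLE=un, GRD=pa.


underlying: rasu-ful-bd-um-et
1. 0 -> i / C _ C: inserts after position(s) 7, 8: rasufulibidumet
surface: rasufulibidumet


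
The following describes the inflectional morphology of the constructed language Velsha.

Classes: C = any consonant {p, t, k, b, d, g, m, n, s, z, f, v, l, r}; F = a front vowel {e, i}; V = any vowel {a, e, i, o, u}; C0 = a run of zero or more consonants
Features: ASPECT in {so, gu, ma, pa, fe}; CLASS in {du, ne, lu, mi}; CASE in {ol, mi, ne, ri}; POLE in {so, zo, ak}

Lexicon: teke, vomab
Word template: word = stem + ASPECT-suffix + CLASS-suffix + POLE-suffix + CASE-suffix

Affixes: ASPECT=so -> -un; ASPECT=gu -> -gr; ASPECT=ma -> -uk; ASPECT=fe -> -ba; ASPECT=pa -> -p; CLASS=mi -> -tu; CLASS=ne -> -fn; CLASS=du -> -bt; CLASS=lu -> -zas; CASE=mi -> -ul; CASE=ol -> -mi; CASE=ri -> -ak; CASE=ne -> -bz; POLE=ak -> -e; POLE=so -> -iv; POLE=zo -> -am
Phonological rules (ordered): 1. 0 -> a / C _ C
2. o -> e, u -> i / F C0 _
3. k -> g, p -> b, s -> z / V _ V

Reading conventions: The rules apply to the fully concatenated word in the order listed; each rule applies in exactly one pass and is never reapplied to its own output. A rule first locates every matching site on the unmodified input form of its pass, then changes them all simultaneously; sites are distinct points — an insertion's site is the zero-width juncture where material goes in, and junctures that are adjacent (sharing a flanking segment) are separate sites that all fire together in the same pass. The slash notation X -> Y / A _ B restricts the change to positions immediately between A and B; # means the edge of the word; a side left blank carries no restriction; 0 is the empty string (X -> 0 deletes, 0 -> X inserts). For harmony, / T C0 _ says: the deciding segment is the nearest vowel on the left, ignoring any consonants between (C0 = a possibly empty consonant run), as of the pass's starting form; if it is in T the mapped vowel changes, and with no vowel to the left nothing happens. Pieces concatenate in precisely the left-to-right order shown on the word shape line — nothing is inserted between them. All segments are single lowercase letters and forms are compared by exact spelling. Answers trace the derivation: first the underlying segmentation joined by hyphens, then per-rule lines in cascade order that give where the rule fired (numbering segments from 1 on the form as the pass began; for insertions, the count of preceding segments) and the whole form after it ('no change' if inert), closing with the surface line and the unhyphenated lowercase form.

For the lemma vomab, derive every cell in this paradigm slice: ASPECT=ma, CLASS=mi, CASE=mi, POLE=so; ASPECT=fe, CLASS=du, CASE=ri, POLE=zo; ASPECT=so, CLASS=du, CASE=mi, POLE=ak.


cell ASPECT=ma, CLASS=mi, CASE=mi, POLE=so:
underlying: vomab-uk-tu-iv-ul
1. 0 -> a / C _ C: inserts after position(s) 7: vomabukatuivul
2. o -> e, u -> i / F C0 _: fires at position(s) 13: vomabukatuivil
3. k -> g, p -> b, s -> z / V _ V: fires at position(s) 7: vomabugatuivil
surface: vomabugatuivil

cell ASPECT=fe, CLASS=du, CASE=ri, POLE=zo:
underlying: vomab-ba-bt-am-ak
1. 0 -> a / C _ C: inserts after position(s) 5, 8: vomabababatamak
2. o -> e, u -> i / F C0 _: no change
3. k -> g, p -> b, s -> z / V _ V: no change
surface: vomabababatamak

cell ASPECT=so, CLASS=du, CASE=mi, POLE=ak:
underlying: vomab-un-bt-e-ul
1. 0 -> a / C _ C: inserts after position(s) 7, 8: vomabunabateul
2. o -> e, u -> i / F C0 _: fires at position(s) 13: vomabunabateil
3. k -> g, p -> b, s -> z / V _ V: no change
surface: vomabunabateil


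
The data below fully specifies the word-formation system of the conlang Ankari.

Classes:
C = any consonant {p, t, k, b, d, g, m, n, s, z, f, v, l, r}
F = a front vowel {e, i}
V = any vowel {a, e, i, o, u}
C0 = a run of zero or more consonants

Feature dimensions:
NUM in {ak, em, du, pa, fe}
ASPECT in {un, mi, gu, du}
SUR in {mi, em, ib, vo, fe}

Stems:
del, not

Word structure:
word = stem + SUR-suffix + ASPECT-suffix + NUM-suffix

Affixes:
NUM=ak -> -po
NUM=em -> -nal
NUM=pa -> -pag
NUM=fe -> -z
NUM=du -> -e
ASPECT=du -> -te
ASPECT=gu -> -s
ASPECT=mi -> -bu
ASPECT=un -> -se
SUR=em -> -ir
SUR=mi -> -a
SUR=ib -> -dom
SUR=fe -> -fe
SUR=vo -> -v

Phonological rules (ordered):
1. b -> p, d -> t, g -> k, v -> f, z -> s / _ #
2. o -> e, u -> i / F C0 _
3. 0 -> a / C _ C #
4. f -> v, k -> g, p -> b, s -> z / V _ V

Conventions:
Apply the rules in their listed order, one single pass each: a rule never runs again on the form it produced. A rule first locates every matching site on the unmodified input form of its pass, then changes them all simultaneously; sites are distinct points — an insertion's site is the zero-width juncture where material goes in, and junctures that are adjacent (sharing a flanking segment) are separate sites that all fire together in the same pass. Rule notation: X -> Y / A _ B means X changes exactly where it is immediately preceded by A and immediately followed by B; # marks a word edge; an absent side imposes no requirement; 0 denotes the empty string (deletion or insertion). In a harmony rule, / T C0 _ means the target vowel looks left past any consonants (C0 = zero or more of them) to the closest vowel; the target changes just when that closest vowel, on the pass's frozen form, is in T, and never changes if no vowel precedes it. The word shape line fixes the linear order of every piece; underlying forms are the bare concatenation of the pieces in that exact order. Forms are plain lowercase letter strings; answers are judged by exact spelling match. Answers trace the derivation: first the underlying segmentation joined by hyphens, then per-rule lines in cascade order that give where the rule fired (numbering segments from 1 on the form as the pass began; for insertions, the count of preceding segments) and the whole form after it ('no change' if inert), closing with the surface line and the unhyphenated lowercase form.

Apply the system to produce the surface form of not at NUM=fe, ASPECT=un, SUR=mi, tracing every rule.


underlying: not-a-se-z
1. b -> p, d -> t, g -> k, v -> f, z -> s / _ #: fires at position(s) 7: notases
2. o -> e, u -> i / F C0 _: no change
3. 0 -> a / C _ C #: no change
4. f -> v, k -> g, p -> b, s -> z / V _ V: fires at position(s) 5: notazes
surface: notazes


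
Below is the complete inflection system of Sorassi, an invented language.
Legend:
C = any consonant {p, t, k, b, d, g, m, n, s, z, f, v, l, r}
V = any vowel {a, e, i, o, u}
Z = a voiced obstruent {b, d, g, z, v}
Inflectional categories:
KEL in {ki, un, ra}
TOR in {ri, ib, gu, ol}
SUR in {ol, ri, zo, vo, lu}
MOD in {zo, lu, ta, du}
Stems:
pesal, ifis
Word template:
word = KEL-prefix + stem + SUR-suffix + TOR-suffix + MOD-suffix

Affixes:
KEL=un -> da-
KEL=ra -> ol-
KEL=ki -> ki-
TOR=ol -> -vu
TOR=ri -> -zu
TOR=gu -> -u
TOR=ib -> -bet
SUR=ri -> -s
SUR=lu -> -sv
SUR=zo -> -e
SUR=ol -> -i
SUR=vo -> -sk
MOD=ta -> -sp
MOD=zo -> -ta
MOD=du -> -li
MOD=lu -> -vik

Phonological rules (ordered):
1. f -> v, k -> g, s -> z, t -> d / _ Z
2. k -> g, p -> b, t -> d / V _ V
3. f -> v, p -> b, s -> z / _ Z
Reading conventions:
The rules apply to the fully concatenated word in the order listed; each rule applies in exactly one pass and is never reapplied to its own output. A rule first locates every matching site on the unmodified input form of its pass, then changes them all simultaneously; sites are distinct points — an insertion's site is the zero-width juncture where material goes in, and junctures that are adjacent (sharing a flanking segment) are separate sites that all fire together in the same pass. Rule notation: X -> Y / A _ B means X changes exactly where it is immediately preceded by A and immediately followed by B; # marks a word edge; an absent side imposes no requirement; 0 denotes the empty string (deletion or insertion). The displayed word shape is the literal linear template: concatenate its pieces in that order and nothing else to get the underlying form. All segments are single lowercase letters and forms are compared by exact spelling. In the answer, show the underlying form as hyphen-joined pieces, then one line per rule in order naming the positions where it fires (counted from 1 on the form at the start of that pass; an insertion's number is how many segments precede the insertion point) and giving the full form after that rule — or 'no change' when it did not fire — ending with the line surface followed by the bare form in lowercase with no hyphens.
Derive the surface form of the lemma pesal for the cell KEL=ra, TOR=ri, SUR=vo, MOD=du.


underlying: ol-pesal-sk-zu-li
1. f -> v, k -> g, s -> z, t -> d / _ Z: fires at position(s) 9: olpesalsgzuli
2. k -> g, p -> b, t -> d / V _ V: no change
3. f -> v, p -> b, s -> z / _ Z: fires at position(s) 8: olpesalzgzuli
surface: olpesalzgzuli


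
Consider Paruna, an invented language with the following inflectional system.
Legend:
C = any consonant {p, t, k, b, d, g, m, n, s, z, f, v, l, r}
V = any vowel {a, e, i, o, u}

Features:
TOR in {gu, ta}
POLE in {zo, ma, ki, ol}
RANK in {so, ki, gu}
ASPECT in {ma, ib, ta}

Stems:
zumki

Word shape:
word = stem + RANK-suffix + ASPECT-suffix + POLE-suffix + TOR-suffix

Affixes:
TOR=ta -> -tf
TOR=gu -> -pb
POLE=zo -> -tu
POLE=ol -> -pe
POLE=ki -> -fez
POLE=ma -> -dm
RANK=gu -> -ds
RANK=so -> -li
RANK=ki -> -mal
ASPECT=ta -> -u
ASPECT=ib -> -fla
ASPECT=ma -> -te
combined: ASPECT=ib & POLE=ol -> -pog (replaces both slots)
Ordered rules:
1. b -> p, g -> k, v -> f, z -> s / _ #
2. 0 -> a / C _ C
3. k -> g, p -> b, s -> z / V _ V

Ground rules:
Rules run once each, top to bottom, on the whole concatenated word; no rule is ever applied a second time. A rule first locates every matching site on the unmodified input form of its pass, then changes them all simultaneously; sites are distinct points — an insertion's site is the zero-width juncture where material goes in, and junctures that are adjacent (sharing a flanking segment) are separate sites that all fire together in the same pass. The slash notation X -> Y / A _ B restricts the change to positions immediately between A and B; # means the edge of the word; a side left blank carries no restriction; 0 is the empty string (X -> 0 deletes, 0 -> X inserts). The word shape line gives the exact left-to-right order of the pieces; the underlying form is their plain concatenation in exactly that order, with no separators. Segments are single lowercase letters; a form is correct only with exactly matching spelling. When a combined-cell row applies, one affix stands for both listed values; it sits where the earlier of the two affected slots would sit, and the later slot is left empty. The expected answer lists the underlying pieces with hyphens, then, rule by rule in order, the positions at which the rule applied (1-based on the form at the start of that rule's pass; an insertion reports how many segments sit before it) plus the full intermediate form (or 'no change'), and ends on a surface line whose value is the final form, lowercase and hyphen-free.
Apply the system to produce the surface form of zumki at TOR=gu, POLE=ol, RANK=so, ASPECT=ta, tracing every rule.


underlying: zumki-li-u-pe-pb
1. b -> p, g -> k, v -> f, z -> s / _ #: fires at position(s) 12: zumkiliupepp
2. 0 -> a / C _ C: inserts after position(s) 3, 11: zumakiliupepap
3. k -> g, p -> b, s -> z / V _ V: fires at position(s) 5, 10, 12: zumagiliubebap
surface: zumagiliubebap
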